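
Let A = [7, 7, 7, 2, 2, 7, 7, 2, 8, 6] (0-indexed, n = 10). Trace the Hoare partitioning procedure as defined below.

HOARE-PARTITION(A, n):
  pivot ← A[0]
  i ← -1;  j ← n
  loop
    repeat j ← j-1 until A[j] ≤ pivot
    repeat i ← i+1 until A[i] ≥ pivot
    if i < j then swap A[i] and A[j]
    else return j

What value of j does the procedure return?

5

pivot = A[0] = 7; i = -1, j = 10
j→9 (A[9]=6≤7), i→0 (A[0]=7≥7); i<j, swap → [6, 7, 7, 2, 2, 7, 7, 2, 8, 7]
j→7 (A[7]=2≤7), i→1 (A[1]=7≥7); i<j, swap → [6, 2, 7, 2, 2, 7, 7, 7, 8, 7]
j→6 (A[6]=7≤7), i→2 (A[2]=7≥7); i<j, swap → [6, 2, 7, 2, 2, 7, 7, 7, 8, 7]
j→5, i→5; i≥j, return j=5. A = [6, 2, 7, 2, 2, 7, 7, 7, 8, 7]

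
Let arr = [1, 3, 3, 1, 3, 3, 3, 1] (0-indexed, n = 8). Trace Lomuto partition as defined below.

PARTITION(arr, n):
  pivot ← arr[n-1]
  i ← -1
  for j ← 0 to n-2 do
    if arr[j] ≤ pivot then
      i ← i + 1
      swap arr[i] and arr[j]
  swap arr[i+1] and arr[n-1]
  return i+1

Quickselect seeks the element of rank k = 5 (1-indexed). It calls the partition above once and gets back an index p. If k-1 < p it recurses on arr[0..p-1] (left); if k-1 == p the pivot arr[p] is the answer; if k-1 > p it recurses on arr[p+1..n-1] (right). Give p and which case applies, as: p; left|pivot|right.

2; right

pivot = arr[7] = 1; i = -1
j=0: arr[0]=1 ≤ 1 → i=0, swap arr[0],arr[0] (no change) → [1, 3, 3, 1, 3, 3, 3, 1]
j=1: arr[1]=3 > 1 → no swap
j=2: arr[2]=3 > 1 → no swap
j=3: arr[3]=1 ≤ 1 → i=1, swap arr[1],arr[3] → [1, 1, 3, 3, 3, 3, 3, 1]
j=4: arr[4]=3 > 1 → no swap
j=5: arr[5]=3 > 1 → no swap
j=6: arr[6]=3 > 1 → no swap
final swap arr[2],arr[7] → [1, 1, 1, 3, 3, 3, 3, 3]; return 2
p = 2; k-1 = 4 > 2 ⇒ right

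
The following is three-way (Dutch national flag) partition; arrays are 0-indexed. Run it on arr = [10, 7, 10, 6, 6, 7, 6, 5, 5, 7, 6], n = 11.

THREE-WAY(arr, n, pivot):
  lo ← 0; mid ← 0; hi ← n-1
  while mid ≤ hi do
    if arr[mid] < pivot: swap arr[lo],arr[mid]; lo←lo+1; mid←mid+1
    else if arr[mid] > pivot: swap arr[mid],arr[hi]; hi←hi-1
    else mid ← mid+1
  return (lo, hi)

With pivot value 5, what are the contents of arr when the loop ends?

pivot = 5; lo=0, mid=0, hi=10
arr[mid]=10>5: swap arr[0],arr[10]; hi=9 → [6, 7, 10, 6, 6, 7, 6, 5, 5, 7, 10]
arr[mid]=6>5: swap arr[0],arr[9]; hi=8 → [7, 7, 10, 6, 6, 7, 6, 5, 5, 6, 10]
arr[mid]=7>5: swap arr[0],arr[8]; hi=7 → [5, 7, 10, 6, 6, 7, 6, 5, 7, 6, 10]
arr[mid]=5=5: mid=1
arr[mid]=7>5: swap arr[1],arr[7]; hi=6 → [5, 5, 10, 6, 6, 7, 6, 7, 7, 6, 10]
arr[mid]=5=5: mid=2
arr[mid]=10>5: swap arr[2],arr[6]; hi=5 → [5, 5, 6, 6, 6, 7, 10, 7, 7, 6, 10]
arr[mid]=6>5: swap arr[2],arr[5]; hi=4 → [5, 5, 7, 6, 6, 6, 10, 7, 7, 6, 10]
arr[mid]=7>5: swap arr[2],arr[4]; hi=3 → [5, 5, 6, 6, 7, 6, 10, 7, 7, 6, 10]
arr[mid]=6>5: swap arr[2],arr[3]; hi=2 → [5, 5, 6, 6, 7, 6, 10, 7, 7, 6, 10]
arr[mid]=6>5: swap arr[2],arr[2]; hi=1 → [5, 5, 6, 6, 7, 6, 10, 7, 7, 6, 10]
end: lo=0, hi=1; arr = [5, 5, 6, 6, 7, 6, 10, 7, 7, 6, 10]

[5, 5, 6, 6, 7, 6, 10, 7, 7, 6, 10]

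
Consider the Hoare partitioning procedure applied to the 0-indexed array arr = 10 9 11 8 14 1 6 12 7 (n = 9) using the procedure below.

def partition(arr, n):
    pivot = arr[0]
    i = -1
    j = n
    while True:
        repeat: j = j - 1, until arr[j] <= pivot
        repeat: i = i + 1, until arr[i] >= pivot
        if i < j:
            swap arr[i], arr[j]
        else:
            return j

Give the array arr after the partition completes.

7 9 6 8 1 14 11 12 10

pivot = arr[0] = 10; i = -1, j = 9
j→8 (arr[8]=7≤10), i→0 (arr[0]=10≥10); i<j, swap → 7 9 11 8 14 1 6 12 10
j→6 (arr[6]=6≤10), i→2 (arr[2]=11≥10); i<j, swap → 7 9 6 8 14 1 11 12 10
j→5 (arr[5]=1≤10), i→4 (arr[4]=14≥10); i<j, swap → 7 9 6 8 1 14 11 12 10
j→4, i→5; i≥j, return j=4. arr = 7 9 6 8 1 14 11 12 10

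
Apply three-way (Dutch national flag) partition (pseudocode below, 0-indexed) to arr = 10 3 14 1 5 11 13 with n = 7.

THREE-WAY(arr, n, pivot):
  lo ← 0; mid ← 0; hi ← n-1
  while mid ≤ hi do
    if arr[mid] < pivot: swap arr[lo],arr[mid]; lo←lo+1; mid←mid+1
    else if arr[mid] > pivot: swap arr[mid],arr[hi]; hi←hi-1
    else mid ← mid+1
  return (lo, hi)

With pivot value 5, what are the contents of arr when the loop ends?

pivot = 5; lo=0, mid=0, hi=6
arr[mid]=10>5: swap arr[0],arr[6]; hi=5 → 13 3 14 1 5 11 10
arr[mid]=13>5: swap arr[0],arr[5]; hi=4 → 11 3 14 1 5 13 10
arr[mid]=11>5: swap arr[0],arr[4]; hi=3 → 5 3 14 1 11 13 10
arr[mid]=5=5: mid=1
arr[mid]=3<5: swap arr[0],arr[1]; lo=1,mid=2 → 3 5 14 1 11 13 10
arr[mid]=14>5: swap arr[2],arr[3]; hi=2 → 3 5 1 14 11 13 10
arr[mid]=1<5: swap arr[1],arr[2]; lo=2,mid=3 → 3 1 5 14 11 13 10
end: lo=2, hi=2; arr = 3 1 5 14 11 13 10

3 1 5 14 11 13 10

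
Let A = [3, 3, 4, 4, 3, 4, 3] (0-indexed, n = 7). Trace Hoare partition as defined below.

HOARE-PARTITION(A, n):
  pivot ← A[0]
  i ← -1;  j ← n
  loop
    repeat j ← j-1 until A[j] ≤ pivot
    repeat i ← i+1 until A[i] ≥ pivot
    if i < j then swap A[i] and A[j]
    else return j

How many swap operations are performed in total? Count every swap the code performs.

2

pivot=3
j stops at 6 (3), i stops at 0 (3); swap ⇒ [3, 3, 4, 4, 3, 4, 3]
j stops at 4 (3), i stops at 1 (3); swap ⇒ [3, 3, 4, 4, 3, 4, 3]
j stops at 1, i stops at 2; i≥j ⇒ return 1. A=[3, 3, 4, 4, 3, 4, 3]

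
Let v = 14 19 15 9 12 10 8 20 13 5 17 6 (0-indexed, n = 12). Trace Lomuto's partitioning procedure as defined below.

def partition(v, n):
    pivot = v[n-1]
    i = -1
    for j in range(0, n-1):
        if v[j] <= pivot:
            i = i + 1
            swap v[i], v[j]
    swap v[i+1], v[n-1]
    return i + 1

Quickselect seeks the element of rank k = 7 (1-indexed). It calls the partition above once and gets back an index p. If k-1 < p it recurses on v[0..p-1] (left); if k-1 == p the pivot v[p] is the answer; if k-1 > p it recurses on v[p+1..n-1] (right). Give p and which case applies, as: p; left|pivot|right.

1; right

pivot = v[11] = 6; i = -1
j=0: v[0]=14 > 6 → no swap
j=1: v[1]=19 > 6 → no swap
j=2: v[2]=15 > 6 → no swap
j=3: v[3]=9 > 6 → no swap
j=4: v[4]=12 > 6 → no swap
j=5: v[5]=10 > 6 → no swap
j=6: v[6]=8 > 6 → no swap
j=7: v[7]=20 > 6 → no swap
j=8: v[8]=13 > 6 → no swap
j=9: v[9]=5 ≤ 6 → i=0, swap v[0],v[9] → 5 19 15 9 12 10 8 20 13 14 17 6
j=10: v[10]=17 > 6 → no swap
final swap v[1],v[11] → 5 6 15 9 12 10 8 20 13 14 17 19; return 1
p = 1; k-1 = 6 > 1 ⇒ right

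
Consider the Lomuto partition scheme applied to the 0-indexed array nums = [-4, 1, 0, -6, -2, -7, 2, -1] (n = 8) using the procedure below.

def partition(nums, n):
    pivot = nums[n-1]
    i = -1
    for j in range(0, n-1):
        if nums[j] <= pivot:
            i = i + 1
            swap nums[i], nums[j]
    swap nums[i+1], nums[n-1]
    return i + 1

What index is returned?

4

pivot = nums[7] = -1; i = -1
j=0: nums[0]=-4 ≤ -1 → i=0, swap nums[0],nums[0] (no change) → [-4, 1, 0, -6, -2, -7, 2, -1]
j=1: nums[1]=1 > -1 → no swap
j=2: nums[2]=0 > -1 → no swap
j=3: nums[3]=-6 ≤ -1 → i=1, swap nums[1],nums[3] → [-4, -6, 0, 1, -2, -7, 2, -1]
j=4: nums[4]=-2 ≤ -1 → i=2, swap nums[2],nums[4] → [-4, -6, -2, 1, 0, -7, 2, -1]
j=5: nums[5]=-7 ≤ -1 → i=3, swap nums[3],nums[5] → [-4, -6, -2, -7, 0, 1, 2, -1]
j=6: nums[6]=2 > -1 → no swap
final swap nums[4],nums[7] → [-4, -6, -2, -7, -1, 1, 2, 0]; return 4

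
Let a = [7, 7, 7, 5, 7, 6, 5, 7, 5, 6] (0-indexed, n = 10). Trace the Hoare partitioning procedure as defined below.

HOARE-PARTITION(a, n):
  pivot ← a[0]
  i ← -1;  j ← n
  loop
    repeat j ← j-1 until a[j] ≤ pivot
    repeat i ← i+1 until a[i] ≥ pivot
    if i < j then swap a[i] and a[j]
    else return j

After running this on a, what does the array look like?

pivot = a[0] = 7; i = -1, j = 10
j→9 (a[9]=6≤7), i→0 (a[0]=7≥7); i<j, swap → [6, 7, 7, 5, 7, 6, 5, 7, 5, 7]
j→8 (a[8]=5≤7), i→1 (a[1]=7≥7); i<j, swap → [6, 5, 7, 5, 7, 6, 5, 7, 7, 7]
j→7 (a[7]=7≤7), i→2 (a[2]=7≥7); i<j, swap → [6, 5, 7, 5, 7, 6, 5, 7, 7, 7]
j→6 (a[6]=5≤7), i→4 (a[4]=7≥7); i<j, swap → [6, 5, 7, 5, 5, 6, 7, 7, 7, 7]
j→5, i→6; i≥j, return j=5. a = [6, 5, 7, 5, 5, 6, 7, 7, 7, 7]

[6, 5, 7, 5, 5, 6, 7, 7, 7, 7]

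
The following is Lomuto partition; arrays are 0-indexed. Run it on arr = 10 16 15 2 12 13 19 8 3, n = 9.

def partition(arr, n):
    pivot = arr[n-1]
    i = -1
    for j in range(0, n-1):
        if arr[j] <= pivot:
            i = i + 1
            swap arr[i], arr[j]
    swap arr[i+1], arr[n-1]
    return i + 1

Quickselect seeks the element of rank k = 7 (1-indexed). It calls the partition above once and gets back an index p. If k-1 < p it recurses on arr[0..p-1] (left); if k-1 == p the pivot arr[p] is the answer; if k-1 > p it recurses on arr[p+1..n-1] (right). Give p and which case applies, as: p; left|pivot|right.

pivot=3, i=-1
j=0: 10>3, skip
j=1: 16>3, skip
j=2: 15>3, skip
j=3: 2≤3, i=0, swap(0,3) ⇒ 2 16 15 10 12 13 19 8 3
j=4: 12>3, skip
j=5: 13>3, skip
j=6: 19>3, skip
j=7: 8>3, skip
swap(1,8) ⇒ 2 3 15 10 12 13 19 8 16; return 1
p = 1; k-1 = 6 > 1 ⇒ right

1; right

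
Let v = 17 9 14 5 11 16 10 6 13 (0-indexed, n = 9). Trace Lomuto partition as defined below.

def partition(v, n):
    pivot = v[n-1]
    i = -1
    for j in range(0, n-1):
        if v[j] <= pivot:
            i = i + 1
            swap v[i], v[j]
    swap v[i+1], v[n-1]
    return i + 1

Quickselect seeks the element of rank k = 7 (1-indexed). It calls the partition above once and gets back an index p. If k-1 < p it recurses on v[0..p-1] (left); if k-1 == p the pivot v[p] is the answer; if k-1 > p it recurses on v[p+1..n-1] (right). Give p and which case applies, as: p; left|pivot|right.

pivot = v[8] = 13; i = -1
j=0: v[0]=17 > 13 → no swap
j=1: v[1]=9 ≤ 13 → i=0, swap v[0],v[1] → 9 17 14 5 11 16 10 6 13
j=2: v[2]=14 > 13 → no swap
j=3: v[3]=5 ≤ 13 → i=1, swap v[1],v[3] → 9 5 14 17 11 16 10 6 13
j=4: v[4]=11 ≤ 13 → i=2, swap v[2],v[4] → 9 5 11 17 14 16 10 6 13
j=5: v[5]=16 > 13 → no swap
j=6: v[6]=10 ≤ 13 → i=3, swap v[3],v[6] → 9 5 11 10 14 16 17 6 13
j=7: v[7]=6 ≤ 13 → i=4, swap v[4],v[7] → 9 5 11 10 6 16 17 14 13
final swap v[5],v[8] → 9 5 11 10 6 13 17 14 16; return 5
p = 5; k-1 = 6 > 5 ⇒ right

5; right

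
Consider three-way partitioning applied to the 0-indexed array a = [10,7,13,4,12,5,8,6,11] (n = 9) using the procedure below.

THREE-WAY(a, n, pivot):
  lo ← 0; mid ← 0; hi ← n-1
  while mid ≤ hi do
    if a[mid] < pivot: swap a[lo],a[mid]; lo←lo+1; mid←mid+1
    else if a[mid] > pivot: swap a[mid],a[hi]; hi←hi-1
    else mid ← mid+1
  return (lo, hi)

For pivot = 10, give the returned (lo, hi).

lo=0 mid=0 hi=8
10=10: mid=1
7<10: swap(0,1), lo=1 mid=2 ⇒ [7,10,13,4,12,5,8,6,11]
13>10: swap(2,8), hi=7 ⇒ [7,10,11,4,12,5,8,6,13]
11>10: swap(2,7), hi=6 ⇒ [7,10,6,4,12,5,8,11,13]
6<10: swap(1,2), lo=2 mid=3 ⇒ [7,6,10,4,12,5,8,11,13]
4<10: swap(2,3), lo=3 mid=4 ⇒ [7,6,4,10,12,5,8,11,13]
12>10: swap(4,6), hi=5 ⇒ [7,6,4,10,8,5,12,11,13]
8<10: swap(3,4), lo=4 mid=5 ⇒ [7,6,4,8,10,5,12,11,13]
5<10: swap(4,5), lo=5 mid=6 ⇒ [7,6,4,8,5,10,12,11,13]
done. lo=5 hi=5; a=[7,6,4,8,5,10,12,11,13]

(5, 5)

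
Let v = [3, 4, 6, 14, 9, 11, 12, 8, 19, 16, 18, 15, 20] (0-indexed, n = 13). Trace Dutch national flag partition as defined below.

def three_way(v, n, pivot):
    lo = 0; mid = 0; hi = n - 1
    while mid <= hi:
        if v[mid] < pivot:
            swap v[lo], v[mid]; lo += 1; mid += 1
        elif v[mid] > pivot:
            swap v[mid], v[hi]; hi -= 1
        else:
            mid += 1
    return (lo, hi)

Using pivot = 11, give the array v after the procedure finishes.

[3, 4, 6, 8, 9, 11, 12, 19, 16, 18, 15, 20, 14]

pivot = 11; lo=0, mid=0, hi=12
v[mid]=3<11: swap v[0],v[0]; lo=1,mid=1 → [3, 4, 6, 14, 9, 11, 12, 8, 19, 16, 18, 15, 20]
v[mid]=4<11: swap v[1],v[1]; lo=2,mid=2 → [3, 4, 6, 14, 9, 11, 12, 8, 19, 16, 18, 15, 20]
v[mid]=6<11: swap v[2],v[2]; lo=3,mid=3 → [3, 4, 6, 14, 9, 11, 12, 8, 19, 16, 18, 15, 20]
v[mid]=14>11: swap v[3],v[12]; hi=11 → [3, 4, 6, 20, 9, 11, 12, 8, 19, 16, 18, 15, 14]
v[mid]=20>11: swap v[3],v[11]; hi=10 → [3, 4, 6, 15, 9, 11, 12, 8, 19, 16, 18, 20, 14]
v[mid]=15>11: swap v[3],v[10]; hi=9 → [3, 4, 6, 18, 9, 11, 12, 8, 19, 16, 15, 20, 14]
v[mid]=18>11: swap v[3],v[9]; hi=8 → [3, 4, 6, 16, 9, 11, 12, 8, 19, 18, 15, 20, 14]
v[mid]=16>11: swap v[3],v[8]; hi=7 → [3, 4, 6, 19, 9, 11, 12, 8, 16, 18, 15, 20, 14]
v[mid]=19>11: swap v[3],v[7]; hi=6 → [3, 4, 6, 8, 9, 11, 12, 19, 16, 18, 15, 20, 14]
v[mid]=8<11: swap v[3],v[3]; lo=4,mid=4 → [3, 4, 6, 8, 9, 11, 12, 19, 16, 18, 15, 20, 14]
v[mid]=9<11: swap v[4],v[4]; lo=5,mid=5 → [3, 4, 6, 8, 9, 11, 12, 19, 16, 18, 15, 20, 14]
v[mid]=11=11: mid=6
v[mid]=12>11: swap v[6],v[6]; hi=5 → [3, 4, 6, 8, 9, 11, 12, 19, 16, 18, 15, 20, 14]
end: lo=5, hi=5; v = [3, 4, 6, 8, 9, 11, 12, 19, 16, 18, 15, 20, 14]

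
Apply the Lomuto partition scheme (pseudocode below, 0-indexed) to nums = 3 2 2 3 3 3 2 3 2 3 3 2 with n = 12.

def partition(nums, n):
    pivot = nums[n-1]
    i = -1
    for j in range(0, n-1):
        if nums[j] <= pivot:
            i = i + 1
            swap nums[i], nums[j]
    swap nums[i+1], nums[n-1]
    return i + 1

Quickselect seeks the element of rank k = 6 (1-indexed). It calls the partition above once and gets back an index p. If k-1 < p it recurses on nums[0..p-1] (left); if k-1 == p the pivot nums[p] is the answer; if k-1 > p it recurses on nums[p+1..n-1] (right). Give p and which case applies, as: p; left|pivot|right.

4; right

pivot = nums[11] = 2; i = -1
j=0: nums[0]=3 > 2 → no swap
j=1: nums[1]=2 ≤ 2 → i=0, swap nums[0],nums[1] → 2 3 2 3 3 3 2 3 2 3 3 2
j=2: nums[2]=2 ≤ 2 → i=1, swap nums[1],nums[2] → 2 2 3 3 3 3 2 3 2 3 3 2
j=3: nums[3]=3 > 2 → no swap
j=4: nums[4]=3 > 2 → no swap
j=5: nums[5]=3 > 2 → no swap
j=6: nums[6]=2 ≤ 2 → i=2, swap nums[2],nums[6] → 2 2 2 3 3 3 3 3 2 3 3 2
j=7: nums[7]=3 > 2 → no swap
j=8: nums[8]=2 ≤ 2 → i=3, swap nums[3],nums[8] → 2 2 2 2 3 3 3 3 3 3 3 2
j=9: nums[9]=3 > 2 → no swap
j=10: nums[10]=3 > 2 → no swap
final swap nums[4],nums[11] → 2 2 2 2 2 3 3 3 3 3 3 3; return 4
p = 4; k-1 = 5 > 4 ⇒ right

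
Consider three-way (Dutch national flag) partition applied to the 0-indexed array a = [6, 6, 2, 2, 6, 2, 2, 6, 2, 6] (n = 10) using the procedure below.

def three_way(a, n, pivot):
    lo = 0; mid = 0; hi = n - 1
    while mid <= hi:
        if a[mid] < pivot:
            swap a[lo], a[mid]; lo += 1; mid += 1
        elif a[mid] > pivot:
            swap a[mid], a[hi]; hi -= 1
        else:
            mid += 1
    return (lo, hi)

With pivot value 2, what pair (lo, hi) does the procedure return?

pivot = 2; lo=0, mid=0, hi=9
a[mid]=6>2: swap a[0],a[9]; hi=8 → [6, 6, 2, 2, 6, 2, 2, 6, 2, 6]
a[mid]=6>2: swap a[0],a[8]; hi=7 → [2, 6, 2, 2, 6, 2, 2, 6, 6, 6]
a[mid]=2=2: mid=1
a[mid]=6>2: swap a[1],a[7]; hi=6 → [2, 6, 2, 2, 6, 2, 2, 6, 6, 6]
a[mid]=6>2: swap a[1],a[6]; hi=5 → [2, 2, 2, 2, 6, 2, 6, 6, 6, 6]
a[mid]=2=2: mid=2
a[mid]=2=2: mid=3
a[mid]=2=2: mid=4
a[mid]=6>2: swap a[4],a[5]; hi=4 → [2, 2, 2, 2, 2, 6, 6, 6, 6, 6]
a[mid]=2=2: mid=5
end: lo=0, hi=4; a = [2, 2, 2, 2, 2, 6, 6, 6, 6, 6]

(0, 4)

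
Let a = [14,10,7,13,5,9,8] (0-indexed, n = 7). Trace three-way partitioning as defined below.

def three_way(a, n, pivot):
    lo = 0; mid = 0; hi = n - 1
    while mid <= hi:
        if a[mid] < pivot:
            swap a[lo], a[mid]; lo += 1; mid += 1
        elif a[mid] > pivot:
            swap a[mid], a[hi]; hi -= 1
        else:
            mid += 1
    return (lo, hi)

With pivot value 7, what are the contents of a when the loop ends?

pivot = 7; lo=0, mid=0, hi=6
a[mid]=14>7: swap a[0],a[6]; hi=5 → [8,10,7,13,5,9,14]
a[mid]=8>7: swap a[0],a[5]; hi=4 → [9,10,7,13,5,8,14]
a[mid]=9>7: swap a[0],a[4]; hi=3 → [5,10,7,13,9,8,14]
a[mid]=5<7: swap a[0],a[0]; lo=1,mid=1 → [5,10,7,13,9,8,14]
a[mid]=10>7: swap a[1],a[3]; hi=2 → [5,13,7,10,9,8,14]
a[mid]=13>7: swap a[1],a[2]; hi=1 → [5,7,13,10,9,8,14]
a[mid]=7=7: mid=2
end: lo=1, hi=1; a = [5,7,13,10,9,8,14]

[5,7,13,10,9,8,14]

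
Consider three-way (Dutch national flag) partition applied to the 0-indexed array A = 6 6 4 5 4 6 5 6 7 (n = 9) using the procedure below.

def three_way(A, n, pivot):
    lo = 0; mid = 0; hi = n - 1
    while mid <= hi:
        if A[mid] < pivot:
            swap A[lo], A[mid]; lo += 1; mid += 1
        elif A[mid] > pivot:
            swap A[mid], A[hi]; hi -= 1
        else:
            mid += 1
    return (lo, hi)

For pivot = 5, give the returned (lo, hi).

pivot = 5; lo=0, mid=0, hi=8
A[mid]=6>5: swap A[0],A[8]; hi=7 → 7 6 4 5 4 6 5 6 6
A[mid]=7>5: swap A[0],A[7]; hi=6 → 6 6 4 5 4 6 5 7 6
A[mid]=6>5: swap A[0],A[6]; hi=5 → 5 6 4 5 4 6 6 7 6
A[mid]=5=5: mid=1
A[mid]=6>5: swap A[1],A[5]; hi=4 → 5 6 4 5 4 6 6 7 6
A[mid]=6>5: swap A[1],A[4]; hi=3 → 5 4 4 5 6 6 6 7 6
A[mid]=4<5: swap A[0],A[1]; lo=1,mid=2 → 4 5 4 5 6 6 6 7 6
A[mid]=4<5: swap A[1],A[2]; lo=2,mid=3 → 4 4 5 5 6 6 6 7 6
A[mid]=5=5: mid=4
end: lo=2, hi=3; A = 4 4 5 5 6 6 6 7 6

(2, 3)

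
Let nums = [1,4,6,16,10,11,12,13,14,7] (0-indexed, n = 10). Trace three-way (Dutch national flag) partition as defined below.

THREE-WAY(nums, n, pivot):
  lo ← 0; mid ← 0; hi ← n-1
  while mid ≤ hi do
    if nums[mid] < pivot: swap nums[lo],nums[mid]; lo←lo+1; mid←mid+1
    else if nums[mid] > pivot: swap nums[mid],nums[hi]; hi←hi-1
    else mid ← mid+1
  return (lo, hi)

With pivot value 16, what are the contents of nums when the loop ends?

[1,4,6,10,11,12,13,14,7,16]

lo=0 mid=0 hi=9
1<16: swap(0,0), lo=1 mid=1 ⇒ [1,4,6,16,10,11,12,13,14,7]
4<16: swap(1,1), lo=2 mid=2 ⇒ [1,4,6,16,10,11,12,13,14,7]
6<16: swap(2,2), lo=3 mid=3 ⇒ [1,4,6,16,10,11,12,13,14,7]
16=16: mid=4
10<16: swap(3,4), lo=4 mid=5 ⇒ [1,4,6,10,16,11,12,13,14,7]
11<16: swap(4,5), lo=5 mid=6 ⇒ [1,4,6,10,11,16,12,13,14,7]
12<16: swap(5,6), lo=6 mid=7 ⇒ [1,4,6,10,11,12,16,13,14,7]
13<16: swap(6,7), lo=7 mid=8 ⇒ [1,4,6,10,11,12,13,16,14,7]
14<16: swap(7,8), lo=8 mid=9 ⇒ [1,4,6,10,11,12,13,14,16,7]
7<16: swap(8,9), lo=9 mid=10 ⇒ [1,4,6,10,11,12,13,14,7,16]
done. lo=9 hi=9; nums=[1,4,6,10,11,12,13,14,7,16]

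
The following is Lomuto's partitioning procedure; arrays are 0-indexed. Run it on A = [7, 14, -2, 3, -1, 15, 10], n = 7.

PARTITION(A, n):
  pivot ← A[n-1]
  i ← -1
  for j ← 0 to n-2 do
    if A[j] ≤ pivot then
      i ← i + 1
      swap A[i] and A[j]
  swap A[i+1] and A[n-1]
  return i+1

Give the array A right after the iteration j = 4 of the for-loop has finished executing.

[7, -2, 3, -1, 14, 15, 10]

pivot=10, i=-1
j=0: 7≤10, i=0, swap(0,0) ⇒ [7, 14, -2, 3, -1, 15, 10]
j=1: 14>10, skip
j=2: -2≤10, i=1, swap(1,2) ⇒ [7, -2, 14, 3, -1, 15, 10]
j=3: 3≤10, i=2, swap(2,3) ⇒ [7, -2, 3, 14, -1, 15, 10]
j=4: -1≤10, i=3, swap(3,4) ⇒ [7, -2, 3, -1, 14, 15, 10]
(after j=4) A = [7, -2, 3, -1, 14, 15, 10]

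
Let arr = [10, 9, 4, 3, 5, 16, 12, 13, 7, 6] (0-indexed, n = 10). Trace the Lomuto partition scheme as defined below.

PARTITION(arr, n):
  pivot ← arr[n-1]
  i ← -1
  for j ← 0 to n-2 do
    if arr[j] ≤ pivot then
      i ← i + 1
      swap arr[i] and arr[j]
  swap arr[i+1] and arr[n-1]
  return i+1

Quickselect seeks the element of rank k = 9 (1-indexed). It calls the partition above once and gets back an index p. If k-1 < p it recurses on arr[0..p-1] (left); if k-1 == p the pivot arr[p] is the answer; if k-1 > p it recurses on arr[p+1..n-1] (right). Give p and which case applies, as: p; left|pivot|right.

3; right

pivot = arr[9] = 6; i = -1
j=0: arr[0]=10 > 6 → no swap
j=1: arr[1]=9 > 6 → no swap
j=2: arr[2]=4 ≤ 6 → i=0, swap arr[0],arr[2] → [4, 9, 10, 3, 5, 16, 12, 13, 7, 6]
j=3: arr[3]=3 ≤ 6 → i=1, swap arr[1],arr[3] → [4, 3, 10, 9, 5, 16, 12, 13, 7, 6]
j=4: arr[4]=5 ≤ 6 → i=2, swap arr[2],arr[4] → [4, 3, 5, 9, 10, 16, 12, 13, 7, 6]
j=5: arr[5]=16 > 6 → no swap
j=6: arr[6]=12 > 6 → no swap
j=7: arr[7]=13 > 6 → no swap
j=8: arr[8]=7 > 6 → no swap
final swap arr[3],arr[9] → [4, 3, 5, 6, 10, 16, 12, 13, 7, 9]; return 3
p = 3; k-1 = 8 > 3 ⇒ right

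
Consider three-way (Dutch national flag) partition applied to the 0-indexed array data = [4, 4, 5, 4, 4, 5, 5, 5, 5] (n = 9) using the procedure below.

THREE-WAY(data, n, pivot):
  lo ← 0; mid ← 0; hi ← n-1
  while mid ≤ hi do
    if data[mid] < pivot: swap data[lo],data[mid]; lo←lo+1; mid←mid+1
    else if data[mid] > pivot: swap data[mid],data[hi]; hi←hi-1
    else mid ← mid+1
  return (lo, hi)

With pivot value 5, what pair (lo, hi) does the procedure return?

(4, 8)

lo=0 mid=0 hi=8
4<5: swap(0,0), lo=1 mid=1 ⇒ [4, 4, 5, 4, 4, 5, 5, 5, 5]
4<5: swap(1,1), lo=2 mid=2 ⇒ [4, 4, 5, 4, 4, 5, 5, 5, 5]
5=5: mid=3
4<5: swap(2,3), lo=3 mid=4 ⇒ [4, 4, 4, 5, 4, 5, 5, 5, 5]
4<5: swap(3,4), lo=4 mid=5 ⇒ [4, 4, 4, 4, 5, 5, 5, 5, 5]
5=5: mid=6
5=5: mid=7
5=5: mid=8
5=5: mid=9
done. lo=4 hi=8; data=[4, 4, 4, 4, 5, 5, 5, 5, 5]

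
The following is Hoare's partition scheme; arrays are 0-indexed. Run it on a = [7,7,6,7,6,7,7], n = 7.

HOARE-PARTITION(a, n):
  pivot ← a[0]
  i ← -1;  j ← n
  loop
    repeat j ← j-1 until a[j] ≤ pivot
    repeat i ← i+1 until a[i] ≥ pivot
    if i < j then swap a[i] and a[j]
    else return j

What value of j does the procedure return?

pivot = a[0] = 7; i = -1, j = 7
j→6 (a[6]=7≤7), i→0 (a[0]=7≥7); i<j, swap → [7,7,6,7,6,7,7]
j→5 (a[5]=7≤7), i→1 (a[1]=7≥7); i<j, swap → [7,7,6,7,6,7,7]
j→4 (a[4]=6≤7), i→3 (a[3]=7≥7); i<j, swap → [7,7,6,6,7,7,7]
j→3, i→4; i≥j, return j=3. a = [7,7,6,6,7,7,7]

3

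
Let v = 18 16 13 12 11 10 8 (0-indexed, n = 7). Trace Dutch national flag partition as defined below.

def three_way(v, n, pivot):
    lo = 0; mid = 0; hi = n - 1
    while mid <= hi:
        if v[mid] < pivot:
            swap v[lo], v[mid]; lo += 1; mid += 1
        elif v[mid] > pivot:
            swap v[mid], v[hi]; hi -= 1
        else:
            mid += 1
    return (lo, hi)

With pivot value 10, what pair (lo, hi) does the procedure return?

pivot = 10; lo=0, mid=0, hi=6
v[mid]=18>10: swap v[0],v[6]; hi=5 → 8 16 13 12 11 10 18
v[mid]=8<10: swap v[0],v[0]; lo=1,mid=1 → 8 16 13 12 11 10 18
v[mid]=16>10: swap v[1],v[5]; hi=4 → 8 10 13 12 11 16 18
v[mid]=10=10: mid=2
v[mid]=13>10: swap v[2],v[4]; hi=3 → 8 10 11 12 13 16 18
v[mid]=11>10: swap v[2],v[3]; hi=2 → 8 10 12 11 13 16 18
v[mid]=12>10: swap v[2],v[2]; hi=1 → 8 10 12 11 13 16 18
end: lo=1, hi=1; v = 8 10 12 11 13 16 18

(1, 1)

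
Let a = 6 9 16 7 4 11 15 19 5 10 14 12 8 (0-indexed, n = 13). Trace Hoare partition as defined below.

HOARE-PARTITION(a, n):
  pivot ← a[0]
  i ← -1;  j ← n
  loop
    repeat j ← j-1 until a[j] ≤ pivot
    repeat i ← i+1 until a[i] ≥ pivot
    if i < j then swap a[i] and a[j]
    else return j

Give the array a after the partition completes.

pivot = a[0] = 6; i = -1, j = 13
j→8 (a[8]=5≤6), i→0 (a[0]=6≥6); i<j, swap → 5 9 16 7 4 11 15 19 6 10 14 12 8
j→4 (a[4]=4≤6), i→1 (a[1]=9≥6); i<j, swap → 5 4 16 7 9 11 15 19 6 10 14 12 8
j→1, i→2; i≥j, return j=1. a = 5 4 16 7 9 11 15 19 6 10 14 12 8

5 4 16 7 9 11 15 19 6 10 14 12 8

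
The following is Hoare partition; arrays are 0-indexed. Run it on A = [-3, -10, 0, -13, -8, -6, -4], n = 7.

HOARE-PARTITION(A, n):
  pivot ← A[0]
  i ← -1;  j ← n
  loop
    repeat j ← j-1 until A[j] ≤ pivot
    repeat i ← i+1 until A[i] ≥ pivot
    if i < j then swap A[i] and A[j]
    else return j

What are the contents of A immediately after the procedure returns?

pivot = A[0] = -3; i = -1, j = 7
j→6 (A[6]=-4≤-3), i→0 (A[0]=-3≥-3); i<j, swap → [-4, -10, 0, -13, -8, -6, -3]
j→5 (A[5]=-6≤-3), i→2 (A[2]=0≥-3); i<j, swap → [-4, -10, -6, -13, -8, 0, -3]
j→4, i→5; i≥j, return j=4. A = [-4, -10, -6, -13, -8, 0, -3]

[-4, -10, -6, -13, -8, 0, -3]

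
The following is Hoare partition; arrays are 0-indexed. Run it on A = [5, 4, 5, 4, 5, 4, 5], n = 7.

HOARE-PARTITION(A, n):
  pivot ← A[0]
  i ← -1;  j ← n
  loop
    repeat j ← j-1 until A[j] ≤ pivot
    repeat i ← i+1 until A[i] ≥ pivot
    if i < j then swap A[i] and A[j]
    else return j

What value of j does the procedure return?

pivot = A[0] = 5; i = -1, j = 7
j→6 (A[6]=5≤5), i→0 (A[0]=5≥5); i<j, swap → [5, 4, 5, 4, 5, 4, 5]
j→5 (A[5]=4≤5), i→2 (A[2]=5≥5); i<j, swap → [5, 4, 4, 4, 5, 5, 5]
j→4, i→4; i≥j, return j=4. A = [5, 4, 4, 4, 5, 5, 5]

4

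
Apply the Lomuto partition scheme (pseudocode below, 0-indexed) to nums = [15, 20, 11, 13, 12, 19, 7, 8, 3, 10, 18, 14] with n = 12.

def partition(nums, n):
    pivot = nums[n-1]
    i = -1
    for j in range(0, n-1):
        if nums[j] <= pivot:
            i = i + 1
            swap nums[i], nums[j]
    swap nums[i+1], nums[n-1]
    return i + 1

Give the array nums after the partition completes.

[11, 13, 12, 7, 8, 3, 10, 14, 19, 20, 18, 15]

pivot=14, i=-1
j=0: 15>14, skip
j=1: 20>14, skip
j=2: 11≤14, i=0, swap(0,2) ⇒ [11, 20, 15, 13, 12, 19, 7, 8, 3, 10, 18, 14]
j=3: 13≤14, i=1, swap(1,3) ⇒ [11, 13, 15, 20, 12, 19, 7, 8, 3, 10, 18, 14]
j=4: 12≤14, i=2, swap(2,4) ⇒ [11, 13, 12, 20, 15, 19, 7, 8, 3, 10, 18, 14]
j=5: 19>14, skip
j=6: 7≤14, i=3, swap(3,6) ⇒ [11, 13, 12, 7, 15, 19, 20, 8, 3, 10, 18, 14]
j=7: 8≤14, i=4, swap(4,7) ⇒ [11, 13, 12, 7, 8, 19, 20, 15, 3, 10, 18, 14]
j=8: 3≤14, i=5, swap(5,8) ⇒ [11, 13, 12, 7, 8, 3, 20, 15, 19, 10, 18, 14]
j=9: 10≤14, i=6, swap(6,9) ⇒ [11, 13, 12, 7, 8, 3, 10, 15, 19, 20, 18, 14]
j=10: 18>14, skip
swap(7,11) ⇒ [11, 13, 12, 7, 8, 3, 10, 14, 19, 20, 18, 15]; return 7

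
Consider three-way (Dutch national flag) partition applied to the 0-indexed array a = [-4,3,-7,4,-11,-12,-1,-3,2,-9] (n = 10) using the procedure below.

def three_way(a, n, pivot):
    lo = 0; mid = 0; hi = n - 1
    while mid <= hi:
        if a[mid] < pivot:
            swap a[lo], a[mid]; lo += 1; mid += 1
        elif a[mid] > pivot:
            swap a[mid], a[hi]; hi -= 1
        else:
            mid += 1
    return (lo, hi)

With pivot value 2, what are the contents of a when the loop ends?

lo=0 mid=0 hi=9
-4<2: swap(0,0), lo=1 mid=1 ⇒ [-4,3,-7,4,-11,-12,-1,-3,2,-9]
3>2: swap(1,9), hi=8 ⇒ [-4,-9,-7,4,-11,-12,-1,-3,2,3]
-9<2: swap(1,1), lo=2 mid=2 ⇒ [-4,-9,-7,4,-11,-12,-1,-3,2,3]
-7<2: swap(2,2), lo=3 mid=3 ⇒ [-4,-9,-7,4,-11,-12,-1,-3,2,3]
4>2: swap(3,8), hi=7 ⇒ [-4,-9,-7,2,-11,-12,-1,-3,4,3]
2=2: mid=4
-11<2: swap(3,4), lo=4 mid=5 ⇒ [-4,-9,-7,-11,2,-12,-1,-3,4,3]
-12<2: swap(4,5), lo=5 mid=6 ⇒ [-4,-9,-7,-11,-12,2,-1,-3,4,3]
-1<2: swap(5,6), lo=6 mid=7 ⇒ [-4,-9,-7,-11,-12,-1,2,-3,4,3]
-3<2: swap(6,7), lo=7 mid=8 ⇒ [-4,-9,-7,-11,-12,-1,-3,2,4,3]
done. lo=7 hi=7; a=[-4,-9,-7,-11,-12,-1,-3,2,4,3]

[-4,-9,-7,-11,-12,-1,-3,2,4,3]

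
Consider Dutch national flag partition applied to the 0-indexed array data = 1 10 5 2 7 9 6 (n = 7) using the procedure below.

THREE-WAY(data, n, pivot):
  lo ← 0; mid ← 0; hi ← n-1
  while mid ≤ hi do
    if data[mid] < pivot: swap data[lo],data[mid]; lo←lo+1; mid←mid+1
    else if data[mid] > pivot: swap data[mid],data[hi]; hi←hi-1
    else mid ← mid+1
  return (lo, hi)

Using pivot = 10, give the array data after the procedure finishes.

1 5 2 7 9 6 10

lo=0 mid=0 hi=6
1<10: swap(0,0), lo=1 mid=1 ⇒ 1 10 5 2 7 9 6
10=10: mid=2
5<10: swap(1,2), lo=2 mid=3 ⇒ 1 5 10 2 7 9 6
2<10: swap(2,3), lo=3 mid=4 ⇒ 1 5 2 10 7 9 6
7<10: swap(3,4), lo=4 mid=5 ⇒ 1 5 2 7 10 9 6
9<10: swap(4,5), lo=5 mid=6 ⇒ 1 5 2 7 9 10 6
6<10: swap(5,6), lo=6 mid=7 ⇒ 1 5 2 7 9 6 10
done. lo=6 hi=6; data=1 5 2 7 9 6 10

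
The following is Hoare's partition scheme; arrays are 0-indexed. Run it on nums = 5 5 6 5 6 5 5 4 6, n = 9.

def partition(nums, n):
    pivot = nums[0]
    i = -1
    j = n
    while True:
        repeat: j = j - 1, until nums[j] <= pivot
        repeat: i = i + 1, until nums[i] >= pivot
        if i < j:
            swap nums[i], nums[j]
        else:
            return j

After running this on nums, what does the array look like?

pivot=5
j stops at 7 (4), i stops at 0 (5); swap ⇒ 4 5 6 5 6 5 5 5 6
j stops at 6 (5), i stops at 1 (5); swap ⇒ 4 5 6 5 6 5 5 5 6
j stops at 5 (5), i stops at 2 (6); swap ⇒ 4 5 5 5 6 6 5 5 6
j stops at 3, i stops at 3; i≥j ⇒ return 3. nums=4 5 5 5 6 6 5 5 6

4 5 5 5 6 6 5 5 6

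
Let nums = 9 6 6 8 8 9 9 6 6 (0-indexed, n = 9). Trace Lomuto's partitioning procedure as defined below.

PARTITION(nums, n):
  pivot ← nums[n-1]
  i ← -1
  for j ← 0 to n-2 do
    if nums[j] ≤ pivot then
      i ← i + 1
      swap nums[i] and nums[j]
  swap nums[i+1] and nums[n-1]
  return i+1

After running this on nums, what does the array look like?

pivot = nums[8] = 6; i = -1
j=0: nums[0]=9 > 6 → no swap
j=1: nums[1]=6 ≤ 6 → i=0, swap nums[0],nums[1] → 6 9 6 8 8 9 9 6 6
j=2: nums[2]=6 ≤ 6 → i=1, swap nums[1],nums[2] → 6 6 9 8 8 9 9 6 6
j=3: nums[3]=8 > 6 → no swap
j=4: nums[4]=8 > 6 → no swap
j=5: nums[5]=9 > 6 → no swap
j=6: nums[6]=9 > 6 → no swap
j=7: nums[7]=6 ≤ 6 → i=2, swap nums[2],nums[7] → 6 6 6 8 8 9 9 9 6
final swap nums[3],nums[8] → 6 6 6 6 8 9 9 9 8; return 3

6 6 6 6 8 9 9 9 8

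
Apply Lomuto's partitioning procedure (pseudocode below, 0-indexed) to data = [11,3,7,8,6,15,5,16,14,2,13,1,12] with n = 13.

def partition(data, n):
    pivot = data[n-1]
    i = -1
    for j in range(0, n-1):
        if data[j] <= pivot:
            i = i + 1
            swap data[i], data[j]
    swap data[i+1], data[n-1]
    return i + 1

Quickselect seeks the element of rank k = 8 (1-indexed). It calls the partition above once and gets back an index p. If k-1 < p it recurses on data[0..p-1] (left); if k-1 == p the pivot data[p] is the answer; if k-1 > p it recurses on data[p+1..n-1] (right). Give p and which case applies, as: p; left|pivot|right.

pivot = data[12] = 12; i = -1
j=0: data[0]=11 ≤ 12 → i=0, swap data[0],data[0] (no change) → [11,3,7,8,6,15,5,16,14,2,13,1,12]
j=1: data[1]=3 ≤ 12 → i=1, swap data[1],data[1] (no change) → [11,3,7,8,6,15,5,16,14,2,13,1,12]
j=2: data[2]=7 ≤ 12 → i=2, swap data[2],data[2] (no change) → [11,3,7,8,6,15,5,16,14,2,13,1,12]
j=3: data[3]=8 ≤ 12 → i=3, swap data[3],data[3] (no change) → [11,3,7,8,6,15,5,16,14,2,13,1,12]
j=4: data[4]=6 ≤ 12 → i=4, swap data[4],data[4] (no change) → [11,3,7,8,6,15,5,16,14,2,13,1,12]
j=5: data[5]=15 > 12 → no swap
j=6: data[6]=5 ≤ 12 → i=5, swap data[5],data[6] → [11,3,7,8,6,5,15,16,14,2,13,1,12]
j=7: data[7]=16 > 12 → no swap
j=8: data[8]=14 > 12 → no swap
j=9: data[9]=2 ≤ 12 → i=6, swap data[6],data[9] → [11,3,7,8,6,5,2,16,14,15,13,1,12]
j=10: data[10]=13 > 12 → no swap
j=11: data[11]=1 ≤ 12 → i=7, swap data[7],data[11] → [11,3,7,8,6,5,2,1,14,15,13,16,12]
final swap data[8],data[12] → [11,3,7,8,6,5,2,1,12,15,13,16,14]; return 8
p = 8; k-1 = 7 < 8 ⇒ left

8; left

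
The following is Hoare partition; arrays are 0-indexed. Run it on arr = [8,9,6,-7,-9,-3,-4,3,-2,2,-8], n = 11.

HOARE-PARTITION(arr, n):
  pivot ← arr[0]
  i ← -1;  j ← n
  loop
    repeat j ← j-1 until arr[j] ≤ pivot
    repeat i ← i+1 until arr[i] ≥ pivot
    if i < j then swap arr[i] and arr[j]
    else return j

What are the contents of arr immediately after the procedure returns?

[-8,2,6,-7,-9,-3,-4,3,-2,9,8]

pivot = arr[0] = 8; i = -1, j = 11
j→10 (arr[10]=-8≤8), i→0 (arr[0]=8≥8); i<j, swap → [-8,9,6,-7,-9,-3,-4,3,-2,2,8]
j→9 (arr[9]=2≤8), i→1 (arr[1]=9≥8); i<j, swap → [-8,2,6,-7,-9,-3,-4,3,-2,9,8]
j→8, i→9; i≥j, return j=8. arr = [-8,2,6,-7,-9,-3,-4,3,-2,9,8]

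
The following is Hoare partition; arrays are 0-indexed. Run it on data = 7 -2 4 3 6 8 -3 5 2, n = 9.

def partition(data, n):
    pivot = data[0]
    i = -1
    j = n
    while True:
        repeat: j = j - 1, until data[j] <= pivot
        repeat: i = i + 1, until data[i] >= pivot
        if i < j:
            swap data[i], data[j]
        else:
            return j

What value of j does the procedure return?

pivot = data[0] = 7; i = -1, j = 9
j→8 (data[8]=2≤7), i→0 (data[0]=7≥7); i<j, swap → 2 -2 4 3 6 8 -3 5 7
j→7 (data[7]=5≤7), i→5 (data[5]=8≥7); i<j, swap → 2 -2 4 3 6 5 -3 8 7
j→6, i→7; i≥j, return j=6. data = 2 -2 4 3 6 5 -3 8 7

6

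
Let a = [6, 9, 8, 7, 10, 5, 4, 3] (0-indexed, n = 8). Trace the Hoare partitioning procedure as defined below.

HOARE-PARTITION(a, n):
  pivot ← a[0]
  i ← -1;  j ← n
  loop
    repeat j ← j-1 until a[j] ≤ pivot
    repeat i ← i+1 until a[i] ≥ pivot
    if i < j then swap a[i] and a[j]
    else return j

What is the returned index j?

pivot = a[0] = 6; i = -1, j = 8
j→7 (a[7]=3≤6), i→0 (a[0]=6≥6); i<j, swap → [3, 9, 8, 7, 10, 5, 4, 6]
j→6 (a[6]=4≤6), i→1 (a[1]=9≥6); i<j, swap → [3, 4, 8, 7, 10, 5, 9, 6]
j→5 (a[5]=5≤6), i→2 (a[2]=8≥6); i<j, swap → [3, 4, 5, 7, 10, 8, 9, 6]
j→2, i→3; i≥j, return j=2. a = [3, 4, 5, 7, 10, 8, 9, 6]

2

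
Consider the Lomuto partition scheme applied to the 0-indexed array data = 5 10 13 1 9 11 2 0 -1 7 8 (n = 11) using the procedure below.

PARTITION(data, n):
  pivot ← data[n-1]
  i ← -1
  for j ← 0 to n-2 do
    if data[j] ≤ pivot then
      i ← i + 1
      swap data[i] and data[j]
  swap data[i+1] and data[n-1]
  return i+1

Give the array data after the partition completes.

pivot = data[10] = 8; i = -1
j=0: data[0]=5 ≤ 8 → i=0, swap data[0],data[0] (no change) → 5 10 13 1 9 11 2 0 -1 7 8
j=1: data[1]=10 > 8 → no swap
j=2: data[2]=13 > 8 → no swap
j=3: data[3]=1 ≤ 8 → i=1, swap data[1],data[3] → 5 1 13 10 9 11 2 0 -1 7 8
j=4: data[4]=9 > 8 → no swap
j=5: data[5]=11 > 8 → no swap
j=6: data[6]=2 ≤ 8 → i=2, swap data[2],data[6] → 5 1 2 10 9 11 13 0 -1 7 8
j=7: data[7]=0 ≤ 8 → i=3, swap data[3],data[7] → 5 1 2 0 9 11 13 10 -1 7 8
j=8: data[8]=-1 ≤ 8 → i=4, swap data[4],data[8] → 5 1 2 0 -1 11 13 10 9 7 8
j=9: data[9]=7 ≤ 8 → i=5, swap data[5],data[9] → 5 1 2 0 -1 7 13 10 9 11 8
final swap data[6],data[10] → 5 1 2 0 -1 7 8 10 9 11 13; return 6

5 1 2 0 -1 7 8 10 9 11 13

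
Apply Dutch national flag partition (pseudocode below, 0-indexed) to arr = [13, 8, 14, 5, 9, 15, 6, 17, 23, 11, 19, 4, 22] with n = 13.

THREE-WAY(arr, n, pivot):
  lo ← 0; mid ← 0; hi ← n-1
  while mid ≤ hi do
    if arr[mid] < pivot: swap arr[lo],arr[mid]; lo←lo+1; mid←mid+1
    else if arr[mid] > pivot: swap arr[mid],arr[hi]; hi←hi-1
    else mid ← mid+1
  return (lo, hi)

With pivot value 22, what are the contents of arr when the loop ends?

pivot = 22; lo=0, mid=0, hi=12
arr[mid]=13<22: swap arr[0],arr[0]; lo=1,mid=1 → [13, 8, 14, 5, 9, 15, 6, 17, 23, 11, 19, 4, 22]
arr[mid]=8<22: swap arr[1],arr[1]; lo=2,mid=2 → [13, 8, 14, 5, 9, 15, 6, 17, 23, 11, 19, 4, 22]
arr[mid]=14<22: swap arr[2],arr[2]; lo=3,mid=3 → [13, 8, 14, 5, 9, 15, 6, 17, 23, 11, 19, 4, 22]
arr[mid]=5<22: swap arr[3],arr[3]; lo=4,mid=4 → [13, 8, 14, 5, 9, 15, 6, 17, 23, 11, 19, 4, 22]
arr[mid]=9<22: swap arr[4],arr[4]; lo=5,mid=5 → [13, 8, 14, 5, 9, 15, 6, 17, 23, 11, 19, 4, 22]
arr[mid]=15<22: swap arr[5],arr[5]; lo=6,mid=6 → [13, 8, 14, 5, 9, 15, 6, 17, 23, 11, 19, 4, 22]
arr[mid]=6<22: swap arr[6],arr[6]; lo=7,mid=7 → [13, 8, 14, 5, 9, 15, 6, 17, 23, 11, 19, 4, 22]
arr[mid]=17<22: swap arr[7],arr[7]; lo=8,mid=8 → [13, 8, 14, 5, 9, 15, 6, 17, 23, 11, 19, 4, 22]
arr[mid]=23>22: swap arr[8],arr[12]; hi=11 → [13, 8, 14, 5, 9, 15, 6, 17, 22, 11, 19, 4, 23]
arr[mid]=22=22: mid=9
arr[mid]=11<22: swap arr[8],arr[9]; lo=9,mid=10 → [13, 8, 14, 5, 9, 15, 6, 17, 11, 22, 19, 4, 23]
arr[mid]=19<22: swap arr[9],arr[10]; lo=10,mid=11 → [13, 8, 14, 5, 9, 15, 6, 17, 11, 19, 22, 4, 23]
arr[mid]=4<22: swap arr[10],arr[11]; lo=11,mid=12 → [13, 8, 14, 5, 9, 15, 6, 17, 11, 19, 4, 22, 23]
end: lo=11, hi=11; arr = [13, 8, 14, 5, 9, 15, 6, 17, 11, 19, 4, 22, 23]

[13, 8, 14, 5, 9, 15, 6, 17, 11, 19, 4, 22, 23]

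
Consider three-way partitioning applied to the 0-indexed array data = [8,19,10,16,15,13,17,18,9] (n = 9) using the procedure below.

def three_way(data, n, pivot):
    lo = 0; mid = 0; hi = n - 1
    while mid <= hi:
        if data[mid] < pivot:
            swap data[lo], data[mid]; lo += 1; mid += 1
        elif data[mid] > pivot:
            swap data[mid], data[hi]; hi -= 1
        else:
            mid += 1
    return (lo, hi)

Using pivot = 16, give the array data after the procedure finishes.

[8,9,10,15,13,16,18,17,19]

lo=0 mid=0 hi=8
8<16: swap(0,0), lo=1 mid=1 ⇒ [8,19,10,16,15,13,17,18,9]
19>16: swap(1,8), hi=7 ⇒ [8,9,10,16,15,13,17,18,19]
9<16: swap(1,1), lo=2 mid=2 ⇒ [8,9,10,16,15,13,17,18,19]
10<16: swap(2,2), lo=3 mid=3 ⇒ [8,9,10,16,15,13,17,18,19]
16=16: mid=4
15<16: swap(3,4), lo=4 mid=5 ⇒ [8,9,10,15,16,13,17,18,19]
13<16: swap(4,5), lo=5 mid=6 ⇒ [8,9,10,15,13,16,17,18,19]
17>16: swap(6,7), hi=6 ⇒ [8,9,10,15,13,16,18,17,19]
18>16: swap(6,6), hi=5 ⇒ [8,9,10,15,13,16,18,17,19]
done. lo=5 hi=5; data=[8,9,10,15,13,16,18,17,19]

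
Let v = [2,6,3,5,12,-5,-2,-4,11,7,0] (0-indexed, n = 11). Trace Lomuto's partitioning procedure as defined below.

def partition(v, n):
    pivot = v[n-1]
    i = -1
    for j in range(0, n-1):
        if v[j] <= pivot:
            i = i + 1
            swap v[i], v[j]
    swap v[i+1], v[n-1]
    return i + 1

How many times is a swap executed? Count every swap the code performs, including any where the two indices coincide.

pivot=0, i=-1
j=0: 2>0, skip
j=1: 6>0, skip
j=2: 3>0, skip
j=3: 5>0, skip
j=4: 12>0, skip
j=5: -5≤0, i=0, swap(0,5) ⇒ [-5,6,3,5,12,2,-2,-4,11,7,0]
j=6: -2≤0, i=1, swap(1,6) ⇒ [-5,-2,3,5,12,2,6,-4,11,7,0]
j=7: -4≤0, i=2, swap(2,7) ⇒ [-5,-2,-4,5,12,2,6,3,11,7,0]
j=8: 11>0, skip
j=9: 7>0, skip
swap(3,10) ⇒ [-5,-2,-4,0,12,2,6,3,11,7,5]; return 3

4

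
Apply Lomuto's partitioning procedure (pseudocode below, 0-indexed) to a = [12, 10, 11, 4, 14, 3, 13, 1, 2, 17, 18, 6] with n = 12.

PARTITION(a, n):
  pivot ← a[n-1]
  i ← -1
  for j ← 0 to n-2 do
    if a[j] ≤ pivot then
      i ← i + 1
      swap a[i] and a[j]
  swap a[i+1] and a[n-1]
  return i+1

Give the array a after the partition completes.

pivot=6, i=-1
j=0: 12>6, skip
j=1: 10>6, skip
j=2: 11>6, skip
j=3: 4≤6, i=0, swap(0,3) ⇒ [4, 10, 11, 12, 14, 3, 13, 1, 2, 17, 18, 6]
j=4: 14>6, skip
j=5: 3≤6, i=1, swap(1,5) ⇒ [4, 3, 11, 12, 14, 10, 13, 1, 2, 17, 18, 6]
j=6: 13>6, skip
j=7: 1≤6, i=2, swap(2,7) ⇒ [4, 3, 1, 12, 14, 10, 13, 11, 2, 17, 18, 6]
j=8: 2≤6, i=3, swap(3,8) ⇒ [4, 3, 1, 2, 14, 10, 13, 11, 12, 17, 18, 6]
j=9: 17>6, skip
j=10: 18>6, skip
swap(4,11) ⇒ [4, 3, 1, 2, 6, 10, 13, 11, 12, 17, 18, 14]; return 4

[4, 3, 1, 2, 6, 10, 13, 11, 12, 17, 18, 14]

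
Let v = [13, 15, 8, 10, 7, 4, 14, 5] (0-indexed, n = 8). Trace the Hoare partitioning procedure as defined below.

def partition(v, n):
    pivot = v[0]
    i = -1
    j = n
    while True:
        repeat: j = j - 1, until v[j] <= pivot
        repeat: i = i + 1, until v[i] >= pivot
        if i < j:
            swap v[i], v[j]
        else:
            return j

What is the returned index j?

pivot=13
j stops at 7 (5), i stops at 0 (13); swap ⇒ [5, 15, 8, 10, 7, 4, 14, 13]
j stops at 5 (4), i stops at 1 (15); swap ⇒ [5, 4, 8, 10, 7, 15, 14, 13]
j stops at 4, i stops at 5; i≥j ⇒ return 4. v=[5, 4, 8, 10, 7, 15, 14, 13]

4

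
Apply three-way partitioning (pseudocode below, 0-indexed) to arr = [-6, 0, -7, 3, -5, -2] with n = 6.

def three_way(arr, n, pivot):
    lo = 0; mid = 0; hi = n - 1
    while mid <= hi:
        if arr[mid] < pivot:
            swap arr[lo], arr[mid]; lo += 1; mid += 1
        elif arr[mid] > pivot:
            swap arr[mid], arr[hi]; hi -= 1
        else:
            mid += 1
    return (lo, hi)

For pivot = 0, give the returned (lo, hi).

pivot = 0; lo=0, mid=0, hi=5
arr[mid]=-6<0: swap arr[0],arr[0]; lo=1,mid=1 → [-6, 0, -7, 3, -5, -2]
arr[mid]=0=0: mid=2
arr[mid]=-7<0: swap arr[1],arr[2]; lo=2,mid=3 → [-6, -7, 0, 3, -5, -2]
arr[mid]=3>0: swap arr[3],arr[5]; hi=4 → [-6, -7, 0, -2, -5, 3]
arr[mid]=-2<0: swap arr[2],arr[3]; lo=3,mid=4 → [-6, -7, -2, 0, -5, 3]
arr[mid]=-5<0: swap arr[3],arr[4]; lo=4,mid=5 → [-6, -7, -2, -5, 0, 3]
end: lo=4, hi=4; arr = [-6, -7, -2, -5, 0, 3]

(4, 4)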